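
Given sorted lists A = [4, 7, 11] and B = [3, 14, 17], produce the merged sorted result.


List A: [4, 7, 11]
List B: [3, 14, 17]
Repeatedly compare the front elements and take the smaller:
  4 vs 3 -> take 3
  4 vs 14 -> take 4
  7 vs 14 -> take 7
  11 vs 14 -> take 11
  A is exhausted; append the rest of B: [14, 17]
Final answer: [3, 4, 7, 11, 14, 17]


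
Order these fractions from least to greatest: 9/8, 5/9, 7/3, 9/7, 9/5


Convert to decimal for comparison:
  9/8 = 1.125
  5/9 = 0.5556
  7/3 = 2.3333
  9/7 = 1.2857
  9/5 = 1.8
Decimals in increasing order: 0.5556 < 1.125 < 1.2857 < 1.8 < 2.3333
Writing each back as its fraction gives the sorted order.
Final answer: 5/9, 9/8, 9/7, 9/5, 7/3


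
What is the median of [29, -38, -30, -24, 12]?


First, sort the list: [-38, -30, -24, 12, 29]
The list has 5 elements (odd count).
The middle index is 2 (0-based), and the element there is -24.
Final answer: -24


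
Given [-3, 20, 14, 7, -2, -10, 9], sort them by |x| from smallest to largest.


Compute absolute values:
  |-3| = 3
  |20| = 20
  |14| = 14
  |7| = 7
  |-2| = 2
  |-10| = 10
  |9| = 9
Absolute values in increasing order: 2 < 3 < 7 < 9 < 10 < 14 < 20
Listing the original numbers in that order gives the answer.
Final answer: [-2, -3, 7, 9, -10, 14, 20]


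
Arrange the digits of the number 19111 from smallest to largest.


The number 19111 has digits: 1, 9, 1, 1, 1
Sorted: 1, 1, 1, 1, 9
Joining the sorted digits gives the result.
Final answer: 11119


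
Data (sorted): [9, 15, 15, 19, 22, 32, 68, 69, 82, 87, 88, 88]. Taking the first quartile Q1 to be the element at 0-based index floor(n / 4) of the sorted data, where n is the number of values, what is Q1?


The list has n = 12 elements.
Q1 index = floor(12 / 4) = floor(3) = 3
Counting from index 0 in the sorted data, the element at index 3 is 19.
Final answer: 19


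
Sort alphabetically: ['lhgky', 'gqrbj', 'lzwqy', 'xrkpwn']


Compare strings character by character (the first differing letter decides):
  'gqrbj' < 'lhgky' since 'g' < 'l' at position 1
  'lhgky' < 'lzwqy' since 'h' < 'z' at position 2
  'lzwqy' < 'xrkpwn' since 'l' < 'x' at position 1
Chaining these comparisons gives the alphabetical order.
Final answer: ['gqrbj', 'lhgky', 'lzwqy', 'xrkpwn']


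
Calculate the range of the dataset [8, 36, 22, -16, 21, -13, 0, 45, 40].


Maximum value: 45
Minimum value: -16
Range = 45 - (-16) = 61
Final answer: 61


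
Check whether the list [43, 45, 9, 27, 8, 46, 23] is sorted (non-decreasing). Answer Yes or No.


Check consecutive pairs:
  43 <= 45? True
  45 <= 9? False
  9 <= 27? True
  27 <= 8? False
  8 <= 46? True
  46 <= 23? False
3 consecutive pair(s) are out of order, so the list is not sorted.
Final answer: No


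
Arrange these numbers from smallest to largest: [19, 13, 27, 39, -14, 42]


Original list: [19, 13, 27, 39, -14, 42]
Repeatedly take the smallest remaining element:
  Remaining [19, 13, 27, 39, -14, 42] -> smallest is -14
  Remaining [19, 13, 27, 39, 42] -> smallest is 13
  Remaining [19, 27, 39, 42] -> smallest is 19
  Remaining [27, 39, 42] -> smallest is 27
  Remaining [39, 42] -> smallest is 39
  Remaining [42] -> smallest is 42
Collecting the picks in order gives the sorted list.
Final answer: [-14, 13, 19, 27, 39, 42]


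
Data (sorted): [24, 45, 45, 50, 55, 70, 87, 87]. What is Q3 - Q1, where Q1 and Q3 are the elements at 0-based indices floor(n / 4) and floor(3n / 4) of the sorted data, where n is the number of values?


The data has n = 8 elements.
Q1 index = floor(8 / 4) = floor(2) = 2; Q3 index = floor(3 * 8 / 4) = floor(6) = 6
Q1 = element at index 2 = 45
Q3 = element at index 6 = 87
IQR = 87 - 45 = 42
Final answer: 42


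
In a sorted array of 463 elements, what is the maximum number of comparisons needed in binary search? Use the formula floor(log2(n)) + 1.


Binary search halves the search space each step.
Maximum comparisons = floor(log2(463)) + 1
log2(463) = 8.8549
floor(log2(463)) = 8, so 8 + 1 = 9
Final answer: 9


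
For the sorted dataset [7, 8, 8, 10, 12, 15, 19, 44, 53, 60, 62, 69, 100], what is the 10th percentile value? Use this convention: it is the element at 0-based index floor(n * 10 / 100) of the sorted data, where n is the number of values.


The dataset has n = 13 elements.
Index = floor(13 * 10 / 100) = floor(130 / 100) = floor(1.3) = 1
Counting from index 0 in the sorted data, the element at index 1 is 8.
Final answer: 8


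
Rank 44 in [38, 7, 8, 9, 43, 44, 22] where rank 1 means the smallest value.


Sort ascending: [7, 8, 9, 22, 38, 43, 44]
Find 44 in the sorted list.
44 is at position 7 (1-indexed).
Final answer: 7


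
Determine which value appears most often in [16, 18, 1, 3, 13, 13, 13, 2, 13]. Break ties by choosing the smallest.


Count the frequency of each value:
  1 appears 1 time(s)
  2 appears 1 time(s)
  3 appears 1 time(s)
  13 appears 4 time(s)
  16 appears 1 time(s)
  18 appears 1 time(s)
Maximum frequency is 4.
Only 13 reaches that frequency, so it is the mode.
Final answer: 13


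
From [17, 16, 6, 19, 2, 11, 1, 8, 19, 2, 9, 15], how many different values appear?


List all unique values:
Distinct values: [1, 2, 6, 8, 9, 11, 15, 16, 17, 19]
Count = 10
Final answer: 10


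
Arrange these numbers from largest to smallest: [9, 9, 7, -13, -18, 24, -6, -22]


Original list: [9, 9, 7, -13, -18, 24, -6, -22]
Repeatedly take the largest remaining element:
  Remaining [9, 9, 7, -13, -18, 24, -6, -22] -> largest is 24
  Remaining [9, 9, 7, -13, -18, -6, -22] -> largest is 9
  Remaining [9, 7, -13, -18, -6, -22] -> largest is 9
  Remaining [7, -13, -18, -6, -22] -> largest is 7
  Remaining [-13, -18, -6, -22] -> largest is -6
  Remaining [-13, -18, -22] -> largest is -13
  Remaining [-18, -22] -> largest is -18
  Remaining [-22] -> largest is -22
Collecting the picks in order gives the descending list.
Final answer: [24, 9, 9, 7, -6, -13, -18, -22]


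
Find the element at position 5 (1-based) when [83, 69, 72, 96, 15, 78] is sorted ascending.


Sort ascending: [15, 69, 72, 78, 83, 96]
The 5th element (1-indexed) is at index 4.
Value = 83
Final answer: 83


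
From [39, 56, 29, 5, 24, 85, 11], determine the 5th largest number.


Sort descending: [85, 56, 39, 29, 24, 11, 5]
The 5th element (1-indexed) is at index 4.
Value = 24
Final answer: 24


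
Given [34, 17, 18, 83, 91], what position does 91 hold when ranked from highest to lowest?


Sort descending: [91, 83, 34, 18, 17]
Find 91 in the sorted list.
91 is at position 1.
Final answer: 1


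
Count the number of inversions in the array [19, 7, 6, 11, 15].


For each element, count the later elements that are smaller than it:
  19 (index 0): smaller elements after it = [7, 6, 11, 15] -> 4
  7 (index 1): smaller elements after it = [6] -> 1
  6 (index 2): smaller elements after it = [] -> 0
  11 (index 3): smaller elements after it = [] -> 0
Total inversions = 4 + 1 + 0 + 0 = 5
Final answer: 5


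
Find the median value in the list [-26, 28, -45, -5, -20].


First, sort the list: [-45, -26, -20, -5, 28]
The list has 5 elements (odd count).
The middle index is 2 (0-based), and the element there is -20.
Final answer: -20


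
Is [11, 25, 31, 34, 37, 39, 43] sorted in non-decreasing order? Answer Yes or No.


Check consecutive pairs:
  11 <= 25? True
  25 <= 31? True
  31 <= 34? True
  34 <= 37? True
  37 <= 39? True
  39 <= 43? True
Every consecutive pair is in order, so the list is non-decreasing.
Final answer: Yes


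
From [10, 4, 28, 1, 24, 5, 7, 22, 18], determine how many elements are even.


Check each element:
  10 is even
  4 is even
  28 is even
  1 is odd
  24 is even
  5 is odd
  7 is odd
  22 is even
  18 is even
Evens: [10, 4, 28, 24, 22, 18]
Count of evens = 6
Final answer: 6


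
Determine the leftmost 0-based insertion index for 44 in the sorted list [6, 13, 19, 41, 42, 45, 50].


List is sorted: [6, 13, 19, 41, 42, 45, 50]
We need the leftmost position where 44 can be inserted, i.e. the first index whose element is >= 44 (or the end of the list if none is).
Binary search with low=0, high=7 (0-based indices):
  low=0, high=7, mid=3: a[3]=41 < 44, so low = 4
  low=4, high=7, mid=5: a[5]=45 >= 44, so high = 5
  low=4, high=5, mid=4: a[4]=42 < 44, so low = 5
Now low = high = 5, so the insertion index is 5.
Final answer: 5


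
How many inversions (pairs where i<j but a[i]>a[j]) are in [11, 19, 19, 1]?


For each element, count the later elements that are smaller than it:
  11 (index 0): smaller elements after it = [1] -> 1
  19 (index 1): smaller elements after it = [1] -> 1
  19 (index 2): smaller elements after it = [1] -> 1
Total inversions = 1 + 1 + 1 = 3
Final answer: 3


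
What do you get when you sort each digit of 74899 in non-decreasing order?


The number 74899 has digits: 7, 4, 8, 9, 9
Sorted: 4, 7, 8, 9, 9
Joining the sorted digits gives the result.
Final answer: 47899


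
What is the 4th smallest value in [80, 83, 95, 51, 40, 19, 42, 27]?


Sort ascending: [19, 27, 40, 42, 51, 80, 83, 95]
The 4th element (1-indexed) is at index 3.
Value = 42
Final answer: 42


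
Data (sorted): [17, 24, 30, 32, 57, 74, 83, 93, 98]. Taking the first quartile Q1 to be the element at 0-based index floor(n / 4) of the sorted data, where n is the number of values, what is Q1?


The list has n = 9 elements.
Q1 index = floor(9 / 4) = floor(2.25) = 2
Counting from index 0 in the sorted data, the element at index 2 is 30.
Final answer: 30


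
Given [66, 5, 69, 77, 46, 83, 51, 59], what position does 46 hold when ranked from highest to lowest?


Sort descending: [83, 77, 69, 66, 59, 51, 46, 5]
Find 46 in the sorted list.
46 is at position 7.
Final answer: 7


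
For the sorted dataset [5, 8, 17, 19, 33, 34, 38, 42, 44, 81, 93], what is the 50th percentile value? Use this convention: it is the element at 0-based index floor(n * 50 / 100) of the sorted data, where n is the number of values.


The dataset has n = 11 elements.
Index = floor(11 * 50 / 100) = floor(550 / 100) = floor(5.5) = 5
Counting from index 0 in the sorted data, the element at index 5 is 34.
Final answer: 34


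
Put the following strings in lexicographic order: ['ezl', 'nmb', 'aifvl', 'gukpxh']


Compare strings character by character (the first differing letter decides):
  'aifvl' < 'ezl' since 'a' < 'e' at position 1
  'ezl' < 'gukpxh' since 'e' < 'g' at position 1
  'gukpxh' < 'nmb' since 'g' < 'n' at position 1
Chaining these comparisons gives the alphabetical order.
Final answer: ['aifvl', 'ezl', 'gukpxh', 'nmb']


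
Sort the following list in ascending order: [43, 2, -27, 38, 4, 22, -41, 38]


Original list: [43, 2, -27, 38, 4, 22, -41, 38]
Repeatedly take the smallest remaining element:
  Remaining [43, 2, -27, 38, 4, 22, -41, 38] -> smallest is -41
  Remaining [43, 2, -27, 38, 4, 22, 38] -> smallest is -27
  Remaining [43, 2, 38, 4, 22, 38] -> smallest is 2
  Remaining [43, 38, 4, 22, 38] -> smallest is 4
  Remaining [43, 38, 22, 38] -> smallest is 22
  Remaining [43, 38, 38] -> smallest is 38
  Remaining [43, 38] -> smallest is 38
  Remaining [43] -> smallest is 43
Collecting the picks in order gives the sorted list.
Final answer: [-41, -27, 2, 4, 22, 38, 38, 43]


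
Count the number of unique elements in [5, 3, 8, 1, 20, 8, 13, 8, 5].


List all unique values:
Distinct values: [1, 3, 5, 8, 13, 20]
Count = 6
Final answer: 6


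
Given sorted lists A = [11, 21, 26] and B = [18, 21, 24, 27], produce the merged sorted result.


List A: [11, 21, 26]
List B: [18, 21, 24, 27]
Repeatedly compare the front elements and take the smaller:
  11 vs 18 -> take 11
  21 vs 18 -> take 18
  21 vs 21 -> take 21
  26 vs 21 -> take 21
  26 vs 24 -> take 24
  26 vs 27 -> take 26
  A is exhausted; append the rest of B: [27]
Final answer: [11, 18, 21, 21, 24, 26, 27]


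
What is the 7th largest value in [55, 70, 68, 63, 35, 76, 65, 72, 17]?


Sort descending: [76, 72, 70, 68, 65, 63, 55, 35, 17]
The 7th element (1-indexed) is at index 6.
Value = 55
Final answer: 55


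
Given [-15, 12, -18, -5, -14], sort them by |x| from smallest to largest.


Compute absolute values:
  |-15| = 15
  |12| = 12
  |-18| = 18
  |-5| = 5
  |-14| = 14
Absolute values in increasing order: 5 < 12 < 14 < 15 < 18
Listing the original numbers in that order gives the answer.
Final answer: [-5, 12, -14, -15, -18]


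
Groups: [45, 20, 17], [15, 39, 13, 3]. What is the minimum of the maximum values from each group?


Find max of each group:
  Group 1: [45, 20, 17] -> max = 45
  Group 2: [15, 39, 13, 3] -> max = 39
Maxes: [45, 39]
Minimum of maxes = 39
Final answer: 39


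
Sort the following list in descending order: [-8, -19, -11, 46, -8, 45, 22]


Original list: [-8, -19, -11, 46, -8, 45, 22]
Repeatedly take the largest remaining element:
  Remaining [-8, -19, -11, 46, -8, 45, 22] -> largest is 46
  Remaining [-8, -19, -11, -8, 45, 22] -> largest is 45
  Remaining [-8, -19, -11, -8, 22] -> largest is 22
  Remaining [-8, -19, -11, -8] -> largest is -8
  Remaining [-19, -11, -8] -> largest is -8
  Remaining [-19, -11] -> largest is -11
  Remaining [-19] -> largest is -19
Collecting the picks in order gives the descending list.
Final answer: [46, 45, 22, -8, -8, -11, -19]


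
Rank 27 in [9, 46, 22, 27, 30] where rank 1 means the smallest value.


Sort ascending: [9, 22, 27, 30, 46]
Find 27 in the sorted list.
27 is at position 3 (1-indexed).
Final answer: 3


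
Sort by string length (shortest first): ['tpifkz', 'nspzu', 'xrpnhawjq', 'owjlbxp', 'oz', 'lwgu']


Compute lengths:
  'tpifkz' has length 6
  'nspzu' has length 5
  'xrpnhawjq' has length 9
  'owjlbxp' has length 7
  'oz' has length 2
  'lwgu' has length 4
Lengths in increasing order: 2 < 4 < 5 < 6 < 7 < 9
Listing the words in that order gives the answer.
Final answer: ['oz', 'lwgu', 'nspzu', 'tpifkz', 'owjlbxp', 'xrpnhawjq']


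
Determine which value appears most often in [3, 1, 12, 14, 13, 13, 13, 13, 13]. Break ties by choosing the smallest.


Count the frequency of each value:
  1 appears 1 time(s)
  3 appears 1 time(s)
  12 appears 1 time(s)
  13 appears 5 time(s)
  14 appears 1 time(s)
Maximum frequency is 5.
Only 13 reaches that frequency, so it is the mode.
Final answer: 13


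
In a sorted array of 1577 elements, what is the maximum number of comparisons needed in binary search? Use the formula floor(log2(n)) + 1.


Binary search halves the search space each step.
Maximum comparisons = floor(log2(1577)) + 1
log2(1577) = 10.623
floor(log2(1577)) = 10, so 10 + 1 = 11
Final answer: 11


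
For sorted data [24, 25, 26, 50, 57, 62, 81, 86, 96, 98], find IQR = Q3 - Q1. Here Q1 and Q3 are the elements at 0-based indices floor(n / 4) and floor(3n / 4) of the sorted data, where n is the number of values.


The data has n = 10 elements.
Q1 index = floor(10 / 4) = floor(2.5) = 2; Q3 index = floor(3 * 10 / 4) = floor(7.5) = 7
Q1 = element at index 2 = 26
Q3 = element at index 7 = 86
IQR = 86 - 26 = 60
Final answer: 60


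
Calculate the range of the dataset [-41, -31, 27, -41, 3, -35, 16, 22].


Maximum value: 27
Minimum value: -41
Range = 27 - (-41) = 68
Final answer: 68


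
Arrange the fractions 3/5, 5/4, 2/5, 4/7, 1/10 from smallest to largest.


Convert to decimal for comparison:
  3/5 = 0.6
  5/4 = 1.25
  2/5 = 0.4
  4/7 = 0.5714
  1/10 = 0.1
Decimals in increasing order: 0.1 < 0.4 < 0.5714 < 0.6 < 1.25
Writing each back as its fraction gives the sorted order.
Final answer: 1/10, 2/5, 4/7, 3/5, 5/4


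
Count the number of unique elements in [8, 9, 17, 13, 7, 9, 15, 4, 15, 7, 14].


List all unique values:
Distinct values: [4, 7, 8, 9, 13, 14, 15, 17]
Count = 8
Final answer: 8


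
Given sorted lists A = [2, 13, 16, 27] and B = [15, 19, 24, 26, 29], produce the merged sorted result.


List A: [2, 13, 16, 27]
List B: [15, 19, 24, 26, 29]
Repeatedly compare the front elements and take the smaller:
  2 vs 15 -> take 2
  13 vs 15 -> take 13
  16 vs 15 -> take 15
  16 vs 19 -> take 16
  27 vs 19 -> take 19
  27 vs 24 -> take 24
  27 vs 26 -> take 26
  27 vs 29 -> take 27
  A is exhausted; append the rest of B: [29]
Final answer: [2, 13, 15, 16, 19, 24, 26, 27, 29]


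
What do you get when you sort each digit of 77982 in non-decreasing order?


The number 77982 has digits: 7, 7, 9, 8, 2
Sorted: 2, 7, 7, 8, 9
Joining the sorted digits gives the result.
Final answer: 27789


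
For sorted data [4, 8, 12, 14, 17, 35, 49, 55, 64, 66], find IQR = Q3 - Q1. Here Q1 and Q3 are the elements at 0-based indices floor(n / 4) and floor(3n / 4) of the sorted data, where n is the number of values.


The data has n = 10 elements.
Q1 index = floor(10 / 4) = floor(2.5) = 2; Q3 index = floor(3 * 10 / 4) = floor(7.5) = 7
Q1 = element at index 2 = 12
Q3 = element at index 7 = 55
IQR = 55 - 12 = 43
Final answer: 43


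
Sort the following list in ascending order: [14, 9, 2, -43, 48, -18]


Original list: [14, 9, 2, -43, 48, -18]
Repeatedly take the smallest remaining element:
  Remaining [14, 9, 2, -43, 48, -18] -> smallest is -43
  Remaining [14, 9, 2, 48, -18] -> smallest is -18
  Remaining [14, 9, 2, 48] -> smallest is 2
  Remaining [14, 9, 48] -> smallest is 9
  Remaining [14, 48] -> smallest is 14
  Remaining [48] -> smallest is 48
Collecting the picks in order gives the sorted list.
Final answer: [-43, -18, 2, 9, 14, 48]


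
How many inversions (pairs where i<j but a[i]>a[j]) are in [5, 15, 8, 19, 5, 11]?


For each element, count the later elements that are smaller than it:
  5 (index 0): smaller elements after it = [] -> 0
  15 (index 1): smaller elements after it = [8, 5, 11] -> 3
  8 (index 2): smaller elements after it = [5] -> 1
  19 (index 3): smaller elements after it = [5, 11] -> 2
  5 (index 4): smaller elements after it = [] -> 0
Total inversions = 0 + 3 + 1 + 2 + 0 = 6
Final answer: 6


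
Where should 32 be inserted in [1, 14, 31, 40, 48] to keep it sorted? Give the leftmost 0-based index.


List is sorted: [1, 14, 31, 40, 48]
We need the leftmost position where 32 can be inserted, i.e. the first index whose element is >= 32 (or the end of the list if none is).
Binary search with low=0, high=5 (0-based indices):
  low=0, high=5, mid=2: a[2]=31 < 32, so low = 3
  low=3, high=5, mid=4: a[4]=48 >= 32, so high = 4
  low=3, high=4, mid=3: a[3]=40 >= 32, so high = 3
Now low = high = 3, so the insertion index is 3.
Final answer: 3


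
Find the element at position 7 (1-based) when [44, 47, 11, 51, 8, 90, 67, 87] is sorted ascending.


Sort ascending: [8, 11, 44, 47, 51, 67, 87, 90]
The 7th element (1-indexed) is at index 6.
Value = 87
Final answer: 87


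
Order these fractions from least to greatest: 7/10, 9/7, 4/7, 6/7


Convert to decimal for comparison:
  7/10 = 0.7
  9/7 = 1.2857
  4/7 = 0.5714
  6/7 = 0.8571
Decimals in increasing order: 0.5714 < 0.7 < 0.8571 < 1.2857
Writing each back as its fraction gives the sorted order.
Final answer: 4/7, 7/10, 6/7, 9/7


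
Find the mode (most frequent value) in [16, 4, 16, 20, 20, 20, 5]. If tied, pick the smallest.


Count the frequency of each value:
  4 appears 1 time(s)
  5 appears 1 time(s)
  16 appears 2 time(s)
  20 appears 3 time(s)
Maximum frequency is 3.
Only 20 reaches that frequency, so it is the mode.
Final answer: 20


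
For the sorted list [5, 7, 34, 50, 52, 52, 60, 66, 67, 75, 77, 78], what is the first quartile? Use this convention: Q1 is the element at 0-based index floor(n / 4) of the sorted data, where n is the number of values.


The list has n = 12 elements.
Q1 index = floor(12 / 4) = floor(3) = 3
Counting from index 0 in the sorted data, the element at index 3 is 50.
Final answer: 50


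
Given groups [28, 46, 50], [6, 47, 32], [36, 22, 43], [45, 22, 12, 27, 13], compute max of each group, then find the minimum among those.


Find max of each group:
  Group 1: [28, 46, 50] -> max = 50
  Group 2: [6, 47, 32] -> max = 47
  Group 3: [36, 22, 43] -> max = 43
  Group 4: [45, 22, 12, 27, 13] -> max = 45
Maxes: [50, 47, 43, 45]
Minimum of maxes = 43
Final answer: 43


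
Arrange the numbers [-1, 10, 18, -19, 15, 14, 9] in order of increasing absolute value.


Compute absolute values:
  |-1| = 1
  |10| = 10
  |18| = 18
  |-19| = 19
  |15| = 15
  |14| = 14
  |9| = 9
Absolute values in increasing order: 1 < 9 < 10 < 14 < 15 < 18 < 19
Listing the original numbers in that order gives the answer.
Final answer: [-1, 9, 10, 14, 15, 18, -19]


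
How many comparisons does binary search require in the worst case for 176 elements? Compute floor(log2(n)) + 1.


Binary search halves the search space each step.
Maximum comparisons = floor(log2(176)) + 1
log2(176) = 7.4594
floor(log2(176)) = 7, so 7 + 1 = 8
Final answer: 8


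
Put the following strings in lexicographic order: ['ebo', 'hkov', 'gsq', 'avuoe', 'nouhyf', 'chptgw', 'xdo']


Compare strings character by character (the first differing letter decides):
  'avuoe' < 'chptgw' since 'a' < 'c' at position 1
  'chptgw' < 'ebo' since 'c' < 'e' at position 1
  'ebo' < 'gsq' since 'e' < 'g' at position 1
  'gsq' < 'hkov' since 'g' < 'h' at position 1
  'hkov' < 'nouhyf' since 'h' < 'n' at position 1
  'nouhyf' < 'xdo' since 'n' < 'x' at position 1
Chaining these comparisons gives the alphabetical order.
Final answer: ['avuoe', 'chptgw', 'ebo', 'gsq', 'hkov', 'nouhyf', 'xdo']


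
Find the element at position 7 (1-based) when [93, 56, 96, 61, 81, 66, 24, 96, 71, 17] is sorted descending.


Sort descending: [96, 96, 93, 81, 71, 66, 61, 56, 24, 17]
The 7th element (1-indexed) is at index 6.
Value = 61
Final answer: 61


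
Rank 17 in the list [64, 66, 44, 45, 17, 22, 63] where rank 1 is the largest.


Sort descending: [66, 64, 63, 45, 44, 22, 17]
Find 17 in the sorted list.
17 is at position 7.
Final answer: 7


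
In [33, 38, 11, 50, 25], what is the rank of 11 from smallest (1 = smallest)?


Sort ascending: [11, 25, 33, 38, 50]
Find 11 in the sorted list.
11 is at position 1 (1-indexed).
Final answer: 1


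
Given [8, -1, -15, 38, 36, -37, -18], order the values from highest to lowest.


Original list: [8, -1, -15, 38, 36, -37, -18]
Repeatedly take the largest remaining element:
  Remaining [8, -1, -15, 38, 36, -37, -18] -> largest is 38
  Remaining [8, -1, -15, 36, -37, -18] -> largest is 36
  Remaining [8, -1, -15, -37, -18] -> largest is 8
  Remaining [-1, -15, -37, -18] -> largest is -1
  Remaining [-15, -37, -18] -> largest is -15
  Remaining [-37, -18] -> largest is -18
  Remaining [-37] -> largest is -37
Collecting the picks in order gives the descending list.
Final answer: [38, 36, 8, -1, -15, -18, -37]


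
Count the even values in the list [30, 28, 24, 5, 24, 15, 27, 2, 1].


Check each element:
  30 is even
  28 is even
  24 is even
  5 is odd
  24 is even
  15 is odd
  27 is odd
  2 is even
  1 is odd
Evens: [30, 28, 24, 24, 2]
Count of evens = 5
Final answer: 5


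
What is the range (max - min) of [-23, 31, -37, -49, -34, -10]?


Maximum value: 31
Minimum value: -49
Range = 31 - (-49) = 80
Final answer: 80


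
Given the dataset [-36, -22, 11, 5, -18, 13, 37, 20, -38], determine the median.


First, sort the list: [-38, -36, -22, -18, 5, 11, 13, 20, 37]
The list has 9 elements (odd count).
The middle index is 4 (0-based), and the element there is 5.
Final answer: 5


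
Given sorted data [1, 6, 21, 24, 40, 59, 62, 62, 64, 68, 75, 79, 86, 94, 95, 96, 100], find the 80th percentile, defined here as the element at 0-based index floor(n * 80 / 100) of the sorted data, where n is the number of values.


The dataset has n = 17 elements.
Index = floor(17 * 80 / 100) = floor(1360 / 100) = floor(13.6) = 13
Counting from index 0 in the sorted data, the element at index 13 is 94.
Final answer: 94


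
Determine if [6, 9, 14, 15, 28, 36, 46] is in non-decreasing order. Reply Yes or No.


Check consecutive pairs:
  6 <= 9? True
  9 <= 14? True
  14 <= 15? True
  15 <= 28? True
  28 <= 36? True
  36 <= 46? True
Every consecutive pair is in order, so the list is non-decreasing.
Final answer: Yes


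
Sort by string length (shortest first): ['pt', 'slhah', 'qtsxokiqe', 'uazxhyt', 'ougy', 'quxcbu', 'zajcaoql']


Compute lengths:
  'pt' has length 2
  'slhah' has length 5
  'qtsxokiqe' has length 9
  'uazxhyt' has length 7
  'ougy' has length 4
  'quxcbu' has length 6
  'zajcaoql' has length 8
Lengths in increasing order: 2 < 4 < 5 < 6 < 7 < 8 < 9
Listing the words in that order gives the answer.
Final answer: ['pt', 'ougy', 'slhah', 'quxcbu', 'uazxhyt', 'zajcaoql', 'qtsxokiqe']


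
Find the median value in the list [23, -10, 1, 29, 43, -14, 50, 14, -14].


First, sort the list: [-14, -14, -10, 1, 14, 23, 29, 43, 50]
The list has 9 elements (odd count).
The middle index is 4 (0-based), and the element there is 14.
Final answer: 14


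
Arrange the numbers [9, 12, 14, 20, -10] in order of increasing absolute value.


Compute absolute values:
  |9| = 9
  |12| = 12
  |14| = 14
  |20| = 20
  |-10| = 10
Absolute values in increasing order: 9 < 10 < 12 < 14 < 20
Listing the original numbers in that order gives the answer.
Final answer: [9, -10, 12, 14, 20]


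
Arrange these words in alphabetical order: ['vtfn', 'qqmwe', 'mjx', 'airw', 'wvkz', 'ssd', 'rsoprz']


Compare strings character by character (the first differing letter decides):
  'airw' < 'mjx' since 'a' < 'm' at position 1
  'mjx' < 'qqmwe' since 'm' < 'q' at position 1
  'qqmwe' < 'rsoprz' since 'q' < 'r' at position 1
  'rsoprz' < 'ssd' since 'r' < 's' at position 1
  'ssd' < 'vtfn' since 's' < 'v' at position 1
  'vtfn' < 'wvkz' since 'v' < 'w' at position 1
Chaining these comparisons gives the alphabetical order.
Final answer: ['airw', 'mjx', 'qqmwe', 'rsoprz', 'ssd', 'vtfn', 'wvkz']


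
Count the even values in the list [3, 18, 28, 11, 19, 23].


Check each element:
  3 is odd
  18 is even
  28 is even
  11 is odd
  19 is odd
  23 is odd
Evens: [18, 28]
Count of evens = 2
Final answer: 2


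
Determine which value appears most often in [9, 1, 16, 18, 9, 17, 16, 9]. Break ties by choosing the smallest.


Count the frequency of each value:
  1 appears 1 time(s)
  9 appears 3 time(s)
  16 appears 2 time(s)
  17 appears 1 time(s)
  18 appears 1 time(s)
Maximum frequency is 3.
Only 9 reaches that frequency, so it is the mode.
Final answer: 9


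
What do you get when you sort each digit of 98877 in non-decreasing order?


The number 98877 has digits: 9, 8, 8, 7, 7
Sorted: 7, 7, 8, 8, 9
Joining the sorted digits gives the result.
Final answer: 77889


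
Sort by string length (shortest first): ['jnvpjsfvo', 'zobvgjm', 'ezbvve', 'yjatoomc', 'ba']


Compute lengths:
  'jnvpjsfvo' has length 9
  'zobvgjm' has length 7
  'ezbvve' has length 6
  'yjatoomc' has length 8
  'ba' has length 2
Lengths in increasing order: 2 < 6 < 7 < 8 < 9
Listing the words in that order gives the answer.
Final answer: ['ba', 'ezbvve', 'zobvgjm', 'yjatoomc', 'jnvpjsfvo']


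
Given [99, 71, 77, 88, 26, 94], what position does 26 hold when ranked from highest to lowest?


Sort descending: [99, 94, 88, 77, 71, 26]
Find 26 in the sorted list.
26 is at position 6.
Final answer: 6


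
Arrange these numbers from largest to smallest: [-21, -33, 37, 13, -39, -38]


Original list: [-21, -33, 37, 13, -39, -38]
Repeatedly take the largest remaining element:
  Remaining [-21, -33, 37, 13, -39, -38] -> largest is 37
  Remaining [-21, -33, 13, -39, -38] -> largest is 13
  Remaining [-21, -33, -39, -38] -> largest is -21
  Remaining [-33, -39, -38] -> largest is -33
  Remaining [-39, -38] -> largest is -38
  Remaining [-39] -> largest is -39
Collecting the picks in order gives the descending list.
Final answer: [37, 13, -21, -33, -38, -39]


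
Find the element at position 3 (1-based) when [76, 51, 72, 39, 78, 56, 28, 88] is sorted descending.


Sort descending: [88, 78, 76, 72, 56, 51, 39, 28]
The 3rd element (1-indexed) is at index 2.
Value = 76
Final answer: 76


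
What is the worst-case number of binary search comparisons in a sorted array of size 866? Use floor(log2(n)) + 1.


Binary search halves the search space each step.
Maximum comparisons = floor(log2(866)) + 1
log2(866) = 9.7582
floor(log2(866)) = 9, so 9 + 1 = 10
Final answer: 10


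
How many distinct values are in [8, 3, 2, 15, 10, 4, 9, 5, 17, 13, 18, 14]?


List all unique values:
Distinct values: [2, 3, 4, 5, 8, 9, 10, 13, 14, 15, 17, 18]
Count = 12
Final answer: 12


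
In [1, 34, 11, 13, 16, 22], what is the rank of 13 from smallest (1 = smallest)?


Sort ascending: [1, 11, 13, 16, 22, 34]
Find 13 in the sorted list.
13 is at position 3 (1-indexed).
Final answer: 3


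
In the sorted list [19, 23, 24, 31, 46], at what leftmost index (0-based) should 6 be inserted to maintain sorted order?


List is sorted: [19, 23, 24, 31, 46]
We need the leftmost position where 6 can be inserted, i.e. the first index whose element is >= 6 (or the end of the list if none is).
Binary search with low=0, high=5 (0-based indices):
  low=0, high=5, mid=2: a[2]=24 >= 6, so high = 2
  low=0, high=2, mid=1: a[1]=23 >= 6, so high = 1
  low=0, high=1, mid=0: a[0]=19 >= 6, so high = 0
Now low = high = 0, so the insertion index is 0.
Final answer: 0


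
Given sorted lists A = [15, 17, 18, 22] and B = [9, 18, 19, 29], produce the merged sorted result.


List A: [15, 17, 18, 22]
List B: [9, 18, 19, 29]
Repeatedly compare the front elements and take the smaller:
  15 vs 9 -> take 9
  15 vs 18 -> take 15
  17 vs 18 -> take 17
  18 vs 18 -> take 18
  22 vs 18 -> take 18
  22 vs 19 -> take 19
  22 vs 29 -> take 22
  A is exhausted; append the rest of B: [29]
Final answer: [9, 15, 17, 18, 18, 19, 22, 29]


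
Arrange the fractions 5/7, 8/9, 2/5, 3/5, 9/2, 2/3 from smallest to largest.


Convert to decimal for comparison:
  5/7 = 0.7143
  8/9 = 0.8889
  2/5 = 0.4
  3/5 = 0.6
  9/2 = 4.5
  2/3 = 0.6667
Decimals in increasing order: 0.4 < 0.6 < 0.6667 < 0.7143 < 0.8889 < 4.5
Writing each back as its fraction gives the sorted order.
Final answer: 2/5, 3/5, 2/3, 5/7, 8/9, 9/2


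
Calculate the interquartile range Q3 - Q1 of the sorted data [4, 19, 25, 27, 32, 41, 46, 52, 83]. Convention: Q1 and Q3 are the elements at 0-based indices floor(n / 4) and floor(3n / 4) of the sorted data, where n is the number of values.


The data has n = 9 elements.
Q1 index = floor(9 / 4) = floor(2.25) = 2; Q3 index = floor(3 * 9 / 4) = floor(6.75) = 6
Q1 = element at index 2 = 25
Q3 = element at index 6 = 46
IQR = 46 - 25 = 21
Final answer: 21


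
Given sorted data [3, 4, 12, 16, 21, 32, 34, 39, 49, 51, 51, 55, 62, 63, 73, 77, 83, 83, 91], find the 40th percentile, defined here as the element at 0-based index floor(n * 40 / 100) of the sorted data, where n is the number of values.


The dataset has n = 19 elements.
Index = floor(19 * 40 / 100) = floor(760 / 100) = floor(7.6) = 7
Counting from index 0 in the sorted data, the element at index 7 is 39.
Final answer: 39


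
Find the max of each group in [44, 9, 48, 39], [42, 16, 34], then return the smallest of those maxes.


Find max of each group:
  Group 1: [44, 9, 48, 39] -> max = 48
  Group 2: [42, 16, 34] -> max = 42
Maxes: [48, 42]
Minimum of maxes = 42
Final answer: 42


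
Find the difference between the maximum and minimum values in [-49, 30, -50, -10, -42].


Maximum value: 30
Minimum value: -50
Range = 30 - (-50) = 80
Final answer: 80


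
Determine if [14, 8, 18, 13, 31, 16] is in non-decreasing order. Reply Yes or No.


Check consecutive pairs:
  14 <= 8? False
  8 <= 18? True
  18 <= 13? False
  13 <= 31? True
  31 <= 16? False
3 consecutive pair(s) are out of order, so the list is not sorted.
Final answer: No


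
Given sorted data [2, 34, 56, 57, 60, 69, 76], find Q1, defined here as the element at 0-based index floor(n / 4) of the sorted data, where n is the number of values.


The list has n = 7 elements.
Q1 index = floor(7 / 4) = floor(1.75) = 1
Counting from index 0 in the sorted data, the element at index 1 is 34.
Final answer: 34


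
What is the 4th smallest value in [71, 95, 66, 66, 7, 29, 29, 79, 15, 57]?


Sort ascending: [7, 15, 29, 29, 57, 66, 66, 71, 79, 95]
The 4th element (1-indexed) is at index 3.
Value = 29
Final answer: 29


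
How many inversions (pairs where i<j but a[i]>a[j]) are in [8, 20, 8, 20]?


For each element, count the later elements that are smaller than it:
  8 (index 0): smaller elements after it = [] -> 0
  20 (index 1): smaller elements after it = [8] -> 1
  8 (index 2): smaller elements after it = [] -> 0
Total inversions = 0 + 1 + 0 = 1
Final answer: 1


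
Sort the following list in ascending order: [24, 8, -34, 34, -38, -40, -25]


Original list: [24, 8, -34, 34, -38, -40, -25]
Repeatedly take the smallest remaining element:
  Remaining [24, 8, -34, 34, -38, -40, -25] -> smallest is -40
  Remaining [24, 8, -34, 34, -38, -25] -> smallest is -38
  Remaining [24, 8, -34, 34, -25] -> smallest is -34
  Remaining [24, 8, 34, -25] -> smallest is -25
  Remaining [24, 8, 34] -> smallest is 8
  Remaining [24, 34] -> smallest is 24
  Remaining [34] -> smallest is 34
Collecting the picks in order gives the sorted list.
Final answer: [-40, -38, -34, -25, 8, 24, 34]


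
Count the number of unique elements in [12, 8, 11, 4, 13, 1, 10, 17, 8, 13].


List all unique values:
Distinct values: [1, 4, 8, 10, 11, 12, 13, 17]
Count = 8
Final answer: 8


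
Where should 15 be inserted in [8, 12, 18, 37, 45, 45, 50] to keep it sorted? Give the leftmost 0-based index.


List is sorted: [8, 12, 18, 37, 45, 45, 50]
We need the leftmost position where 15 can be inserted, i.e. the first index whose element is >= 15 (or the end of the list if none is).
Binary search with low=0, high=7 (0-based indices):
  low=0, high=7, mid=3: a[3]=37 >= 15, so high = 3
  low=0, high=3, mid=1: a[1]=12 < 15, so low = 2
  low=2, high=3, mid=2: a[2]=18 >= 15, so high = 2
Now low = high = 2, so the insertion index is 2.
Final answer: 2


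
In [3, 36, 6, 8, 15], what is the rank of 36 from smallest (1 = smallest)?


Sort ascending: [3, 6, 8, 15, 36]
Find 36 in the sorted list.
36 is at position 5 (1-indexed).
Final answer: 5


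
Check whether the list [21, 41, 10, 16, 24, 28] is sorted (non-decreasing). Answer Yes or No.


Check consecutive pairs:
  21 <= 41? True
  41 <= 10? False
  10 <= 16? True
  16 <= 24? True
  24 <= 28? True
1 consecutive pair(s) are out of order, so the list is not sorted.
Final answer: No


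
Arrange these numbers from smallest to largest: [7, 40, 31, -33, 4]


Original list: [7, 40, 31, -33, 4]
Repeatedly take the smallest remaining element:
  Remaining [7, 40, 31, -33, 4] -> smallest is -33
  Remaining [7, 40, 31, 4] -> smallest is 4
  Remaining [7, 40, 31] -> smallest is 7
  Remaining [40, 31] -> smallest is 31
  Remaining [40] -> smallest is 40
Collecting the picks in order gives the sorted list.
Final answer: [-33, 4, 7, 31, 40]


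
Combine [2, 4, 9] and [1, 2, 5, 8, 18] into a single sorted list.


List A: [2, 4, 9]
List B: [1, 2, 5, 8, 18]
Repeatedly compare the front elements and take the smaller:
  2 vs 1 -> take 1
  2 vs 2 -> take 2
  4 vs 2 -> take 2
  4 vs 5 -> take 4
  9 vs 5 -> take 5
  9 vs 8 -> take 8
  9 vs 18 -> take 9
  A is exhausted; append the rest of B: [18]
Final answer: [1, 2, 2, 4, 5, 8, 9, 18]


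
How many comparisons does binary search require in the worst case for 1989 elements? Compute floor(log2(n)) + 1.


Binary search halves the search space each step.
Maximum comparisons = floor(log2(1989)) + 1
log2(1989) = 10.9578
floor(log2(1989)) = 10, so 10 + 1 = 11
Final answer: 11


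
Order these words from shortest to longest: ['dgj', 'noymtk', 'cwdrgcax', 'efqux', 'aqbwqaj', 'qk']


Compute lengths:
  'dgj' has length 3
  'noymtk' has length 6
  'cwdrgcax' has length 8
  'efqux' has length 5
  'aqbwqaj' has length 7
  'qk' has length 2
Lengths in increasing order: 2 < 3 < 5 < 6 < 7 < 8
Listing the words in that order gives the answer.
Final answer: ['qk', 'dgj', 'efqux', 'noymtk', 'aqbwqaj', 'cwdrgcax']


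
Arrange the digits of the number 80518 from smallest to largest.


The number 80518 has digits: 8, 0, 5, 1, 8
Sorted: 0, 1, 5, 8, 8
Joining the sorted digits gives the result.
Final answer: 01588


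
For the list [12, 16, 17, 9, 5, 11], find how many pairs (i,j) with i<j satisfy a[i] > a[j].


For each element, count the later elements that are smaller than it:
  12 (index 0): smaller elements after it = [9, 5, 11] -> 3
  16 (index 1): smaller elements after it = [9, 5, 11] -> 3
  17 (index 2): smaller elements after it = [9, 5, 11] -> 3
  9 (index 3): smaller elements after it = [5] -> 1
  5 (index 4): smaller elements after it = [] -> 0
Total inversions = 3 + 3 + 3 + 1 + 0 = 10
Final answer: 10


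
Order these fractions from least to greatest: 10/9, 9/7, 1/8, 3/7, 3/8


Convert to decimal for comparison:
  10/9 = 1.1111
  9/7 = 1.2857
  1/8 = 0.125
  3/7 = 0.4286
  3/8 = 0.375
Decimals in increasing order: 0.125 < 0.375 < 0.4286 < 1.1111 < 1.2857
Writing each back as its fraction gives the sorted order.
Final answer: 1/8, 3/8, 3/7, 10/9, 9/7


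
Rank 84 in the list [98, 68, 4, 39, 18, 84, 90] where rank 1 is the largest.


Sort descending: [98, 90, 84, 68, 39, 18, 4]
Find 84 in the sorted list.
84 is at position 3.
Final answer: 3


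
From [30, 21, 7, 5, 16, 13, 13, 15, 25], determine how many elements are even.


Check each element:
  30 is even
  21 is odd
  7 is odd
  5 is odd
  16 is even
  13 is odd
  13 is odd
  15 is odd
  25 is odd
Evens: [30, 16]
Count of evens = 2
Final answer: 2


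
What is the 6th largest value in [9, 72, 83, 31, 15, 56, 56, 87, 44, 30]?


Sort descending: [87, 83, 72, 56, 56, 44, 31, 30, 15, 9]
The 6th element (1-indexed) is at index 5.
Value = 44
Final answer: 44


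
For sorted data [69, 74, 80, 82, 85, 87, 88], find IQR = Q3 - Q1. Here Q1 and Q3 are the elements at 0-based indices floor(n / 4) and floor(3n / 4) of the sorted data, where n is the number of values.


The data has n = 7 elements.
Q1 index = floor(7 / 4) = floor(1.75) = 1; Q3 index = floor(3 * 7 / 4) = floor(5.25) = 5
Q1 = element at index 1 = 74
Q3 = element at index 5 = 87
IQR = 87 - 74 = 13
Final answer: 13


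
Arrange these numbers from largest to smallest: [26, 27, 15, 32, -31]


Original list: [26, 27, 15, 32, -31]
Repeatedly take the largest remaining element:
  Remaining [26, 27, 15, 32, -31] -> largest is 32
  Remaining [26, 27, 15, -31] -> largest is 27
  Remaining [26, 15, -31] -> largest is 26
  Remaining [15, -31] -> largest is 15
  Remaining [-31] -> largest is -31
Collecting the picks in order gives the descending list.
Final answer: [32, 27, 26, 15, -31]


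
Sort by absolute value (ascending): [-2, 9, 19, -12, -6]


Compute absolute values:
  |-2| = 2
  |9| = 9
  |19| = 19
  |-12| = 12
  |-6| = 6
Absolute values in increasing order: 2 < 6 < 9 < 12 < 19
Listing the original numbers in that order gives the answer.
Final answer: [-2, -6, 9, -12, 19]


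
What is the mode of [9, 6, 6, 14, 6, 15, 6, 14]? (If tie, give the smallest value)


Count the frequency of each value:
  6 appears 4 time(s)
  9 appears 1 time(s)
  14 appears 2 time(s)
  15 appears 1 time(s)
Maximum frequency is 4.
Only 6 reaches that frequency, so it is the mode.
Final answer: 6


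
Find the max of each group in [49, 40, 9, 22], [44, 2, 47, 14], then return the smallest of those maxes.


Find max of each group:
  Group 1: [49, 40, 9, 22] -> max = 49
  Group 2: [44, 2, 47, 14] -> max = 47
Maxes: [49, 47]
Minimum of maxes = 47
Final answer: 47


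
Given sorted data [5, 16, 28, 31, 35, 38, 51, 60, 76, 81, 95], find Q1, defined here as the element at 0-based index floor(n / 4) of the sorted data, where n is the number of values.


The list has n = 11 elements.
Q1 index = floor(11 / 4) = floor(2.75) = 2
Counting from index 0 in the sorted data, the element at index 2 is 28.
Final answer: 28
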